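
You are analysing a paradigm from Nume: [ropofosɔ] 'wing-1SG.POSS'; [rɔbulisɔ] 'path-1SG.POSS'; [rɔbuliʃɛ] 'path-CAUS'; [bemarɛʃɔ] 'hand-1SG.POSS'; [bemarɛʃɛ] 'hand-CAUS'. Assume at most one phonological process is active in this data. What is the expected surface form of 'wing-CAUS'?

[ropofoʃɛ]

'path' shows [s] ~ [ʃ] at the end of the stem ([rɔbulisɔ] vs [rɔbuliʃɛ]).
But 'hand' keeps [ʃ] in both environments ([bemarɛʃɔ], [bemarɛʃɛ]), so there is no rule changing /ʃ/ to [s] before the 1SG.POSS suffix.
Therefore /s/ is basic and [ʃ] is derived by palatalization before a front vowel (/s/ becomes palato-alveolar [ʃ] before a front vowel).
From [ropofosɔ] the stem 'wing' is /ropofos/; before a front vowel this yields [ropofoʃɛ].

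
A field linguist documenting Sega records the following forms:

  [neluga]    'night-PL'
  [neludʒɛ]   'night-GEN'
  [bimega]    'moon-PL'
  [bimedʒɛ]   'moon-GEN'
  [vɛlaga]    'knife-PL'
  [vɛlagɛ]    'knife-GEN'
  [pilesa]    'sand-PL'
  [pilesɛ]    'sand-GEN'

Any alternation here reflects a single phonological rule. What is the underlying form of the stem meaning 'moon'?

/bimedʒ/

The stem for 'moon' ends in [g] in [bimega] but [dʒ] in [bimedʒɛ].
Compare 'knife', with invariant [g] in [vɛlaga] and [vɛlagɛ]: an analysis with underlying /g/ and a rule producing [dʒ] before the GEN suffix would wrongly predict alternation here too.
The underlying segment must be /dʒ/; palato-alveolar /dʒ/ becomes [g] when no front vowel follows, yielding [g] there.
The underlying form of 'moon' is therefore /bimedʒ/.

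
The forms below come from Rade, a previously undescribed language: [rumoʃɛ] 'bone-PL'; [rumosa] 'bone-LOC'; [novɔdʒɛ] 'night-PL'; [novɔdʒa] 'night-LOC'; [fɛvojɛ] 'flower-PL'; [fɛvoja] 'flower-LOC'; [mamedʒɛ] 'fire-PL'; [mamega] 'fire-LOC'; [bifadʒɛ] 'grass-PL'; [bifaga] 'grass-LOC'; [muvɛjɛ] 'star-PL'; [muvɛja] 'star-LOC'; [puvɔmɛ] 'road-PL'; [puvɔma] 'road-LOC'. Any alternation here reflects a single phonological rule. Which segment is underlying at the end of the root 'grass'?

/g/

In [bifadʒɛ] and [bifaga] the final segment of 'grass' alternates: [dʒ] ~ [g].
But 'night' keeps [dʒ] in both environments ([novɔdʒɛ], [novɔdʒa]), so there is no rule changing /dʒ/ to [g] before the LOC suffix.
So /g/ is underlying, and a rule of palatalization before a front vowel — /g/ and /s/ become palato-alveolar [dʒ] and [ʃ] before a front vowel — gives [dʒ].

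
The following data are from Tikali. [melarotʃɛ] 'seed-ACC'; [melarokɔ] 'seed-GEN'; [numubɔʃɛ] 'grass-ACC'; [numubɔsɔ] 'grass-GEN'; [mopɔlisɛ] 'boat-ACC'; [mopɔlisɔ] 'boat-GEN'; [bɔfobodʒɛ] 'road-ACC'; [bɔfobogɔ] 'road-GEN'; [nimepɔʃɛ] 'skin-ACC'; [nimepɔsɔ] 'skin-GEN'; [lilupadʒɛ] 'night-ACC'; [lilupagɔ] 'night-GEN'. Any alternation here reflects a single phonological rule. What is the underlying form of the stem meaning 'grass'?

/numubɔʃ/

The root 'grass' surfaces as [numubɔʃɛ] and [numubɔsɔ], with a stem-final [ʃ] ~ [s] alternation.
If /s/ were underlying and a rule turned it into [ʃ] before the ACC suffix, 'boat' would also alternate; but it has [s] in both [mopɔlisɛ] and [mopɔlisɔ].
So /ʃ/ is underlying, and a rule of depalatalization — palato-alveolar /tʃ/, /dʒ/ and /ʃ/ become [k], [g] and [s] when no front vowel follows — gives [s].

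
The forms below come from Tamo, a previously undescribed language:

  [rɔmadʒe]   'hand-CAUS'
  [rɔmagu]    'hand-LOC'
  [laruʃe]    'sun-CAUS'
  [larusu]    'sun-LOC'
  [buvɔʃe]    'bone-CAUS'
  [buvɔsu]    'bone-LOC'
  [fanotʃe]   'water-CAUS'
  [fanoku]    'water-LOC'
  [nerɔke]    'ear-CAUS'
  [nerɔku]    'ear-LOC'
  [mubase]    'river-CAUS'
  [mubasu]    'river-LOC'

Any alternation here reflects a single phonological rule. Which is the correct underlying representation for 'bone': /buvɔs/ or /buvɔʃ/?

In [buvɔʃe] and [buvɔsu] the final segment of 'bone' alternates: [ʃ] ~ [s].
If /s/ were underlying and a rule turned it into [ʃ] before the CAUS suffix, 'river' would also alternate; but it has [s] in both [mubase] and [mubasu].
Therefore /ʃ/ is basic and [s] is derived by depalatalization (palato-alveolar /tʃ/, /dʒ/ and /ʃ/ become [k], [g] and [s] when no front vowel follows).

/buvɔʃ/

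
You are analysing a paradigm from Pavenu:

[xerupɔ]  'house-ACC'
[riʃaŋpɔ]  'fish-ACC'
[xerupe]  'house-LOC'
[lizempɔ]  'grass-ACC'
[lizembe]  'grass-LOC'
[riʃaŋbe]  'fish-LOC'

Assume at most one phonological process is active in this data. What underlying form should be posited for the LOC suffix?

The LOC morpheme has two allomorphs, [-be] and [-pe].
The ACC suffix, which begins with [p], is invariant after every stem; so [p] is not altered by any rule here.
The LOC suffix is therefore /-be/ underlyingly, with post-vocalic devoicing: voiced stops become voiceless after a vowel.

/-be/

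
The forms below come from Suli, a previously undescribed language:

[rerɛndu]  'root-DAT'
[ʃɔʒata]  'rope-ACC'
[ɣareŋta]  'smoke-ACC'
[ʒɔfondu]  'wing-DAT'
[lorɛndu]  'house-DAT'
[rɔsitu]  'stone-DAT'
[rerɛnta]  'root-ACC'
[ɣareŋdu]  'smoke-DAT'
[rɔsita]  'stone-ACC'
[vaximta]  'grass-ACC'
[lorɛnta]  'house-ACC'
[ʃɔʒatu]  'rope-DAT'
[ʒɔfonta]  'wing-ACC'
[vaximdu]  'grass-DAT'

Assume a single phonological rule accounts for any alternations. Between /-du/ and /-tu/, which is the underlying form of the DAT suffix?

The DAT suffix surfaces as [-du] and [-tu], depending on the final segment of the stem.
By contrast the ACC suffix keeps its initial [t] throughout — that segment must be underlying.
So the underlying form is /-du/, and voiced stops become voiceless after a vowel.

/-du/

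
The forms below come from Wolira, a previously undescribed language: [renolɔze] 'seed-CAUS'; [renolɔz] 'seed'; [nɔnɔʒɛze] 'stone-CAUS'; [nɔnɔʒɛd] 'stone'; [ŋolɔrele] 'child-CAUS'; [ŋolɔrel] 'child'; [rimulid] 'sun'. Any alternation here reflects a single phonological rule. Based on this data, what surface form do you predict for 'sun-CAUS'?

In [nɔnɔʒɛze] and [nɔnɔʒɛd] the final segment of 'stone' alternates: [z] ~ [d].
Compare 'seed', with invariant [z] in [renolɔze] and [renolɔz]: an analysis with underlying /z/ and a rule producing [d] in isolation would wrongly predict alternation here too.
Therefore /d/ is basic and [z] is derived by intervocalic spirantization (voiced stops become fricatives between vowels).
The one attested form of 'sun', [rimulid], shows underlying /rimulid/. Applying the same rule between vowels gives [rimulize].

[rimulize]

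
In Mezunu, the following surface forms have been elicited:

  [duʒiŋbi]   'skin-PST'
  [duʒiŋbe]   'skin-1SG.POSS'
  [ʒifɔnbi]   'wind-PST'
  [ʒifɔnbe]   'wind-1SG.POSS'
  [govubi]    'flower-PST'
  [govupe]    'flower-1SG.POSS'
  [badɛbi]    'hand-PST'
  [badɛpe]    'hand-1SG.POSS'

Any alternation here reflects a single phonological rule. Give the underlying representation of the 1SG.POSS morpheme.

The 1SG.POSS morpheme has two allomorphs, [-be] and [-pe].
The PST suffix, which begins with [b], is invariant after every stem; so [b] is not altered by any rule here.
So the underlying form is /-pe/, and voiceless stops become voiced after a nasal.

/-pe/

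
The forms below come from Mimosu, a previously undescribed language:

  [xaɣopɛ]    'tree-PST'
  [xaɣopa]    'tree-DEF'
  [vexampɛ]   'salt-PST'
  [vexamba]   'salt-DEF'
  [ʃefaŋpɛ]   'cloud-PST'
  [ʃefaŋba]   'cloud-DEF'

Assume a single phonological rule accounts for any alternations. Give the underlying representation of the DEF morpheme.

/-ba/

The DEF morpheme has two allomorphs, [-ba] and [-pa].
The PST suffix, which begins with [p], is invariant after every stem; so [p] is not altered by any rule here.
The DEF suffix is therefore /-ba/ underlyingly, with post-vocalic devoicing: voiced stops become voiceless after a vowel.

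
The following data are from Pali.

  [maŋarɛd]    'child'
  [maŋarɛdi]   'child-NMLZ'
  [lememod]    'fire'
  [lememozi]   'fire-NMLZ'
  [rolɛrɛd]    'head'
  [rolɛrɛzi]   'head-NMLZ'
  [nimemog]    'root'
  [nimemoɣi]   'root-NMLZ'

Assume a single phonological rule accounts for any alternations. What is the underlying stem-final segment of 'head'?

In [rolɛrɛd] and [rolɛrɛzi] the final segment of 'head' alternates: [d] ~ [z].
The stem 'child' ([maŋarɛd], [maŋarɛdi]) shows [d] unchanged in both environments, so [d] cannot be basic with [z] derived before the NMLZ suffix.
The alternation reflects word-final hardening: voiced fricatives become stops word-finally. /z/ is underlying.

/z/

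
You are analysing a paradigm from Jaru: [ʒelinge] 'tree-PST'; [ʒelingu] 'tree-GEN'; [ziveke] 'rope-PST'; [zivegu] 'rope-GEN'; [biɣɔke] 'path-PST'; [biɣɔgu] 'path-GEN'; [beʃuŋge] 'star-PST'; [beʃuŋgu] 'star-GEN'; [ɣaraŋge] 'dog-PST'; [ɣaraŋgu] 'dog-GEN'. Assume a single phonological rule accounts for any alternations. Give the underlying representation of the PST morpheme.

The PST suffix surfaces as [-ge] and [-ke], depending on the final segment of the stem.
The GEN suffix, which begins with [g], is invariant after every stem; so [g] is not altered by any rule here.
The PST suffix is therefore /-ke/ underlyingly, with post-nasal voicing: voiceless stops become voiced after a nasal.

/-ke/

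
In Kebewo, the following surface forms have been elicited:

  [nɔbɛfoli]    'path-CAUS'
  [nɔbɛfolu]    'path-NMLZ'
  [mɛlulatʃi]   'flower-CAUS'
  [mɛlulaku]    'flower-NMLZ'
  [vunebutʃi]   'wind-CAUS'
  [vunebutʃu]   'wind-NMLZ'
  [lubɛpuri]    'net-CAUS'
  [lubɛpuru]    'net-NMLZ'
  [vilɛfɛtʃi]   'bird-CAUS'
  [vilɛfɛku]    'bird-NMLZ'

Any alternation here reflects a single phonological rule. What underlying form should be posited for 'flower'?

The root 'flower' surfaces as [mɛlulatʃi] and [mɛlulaku], with a stem-final [tʃ] ~ [k] alternation.
The stem 'wind' ([vunebutʃi], [vunebutʃu]) shows [tʃ] unchanged in both environments, so [tʃ] cannot be basic with [k] derived before the NMLZ suffix.
The alternation reflects palatalization before a front vowel: /k/ becomes palato-alveolar [tʃ] before a front vowel. /k/ is underlying.

/mɛlulak/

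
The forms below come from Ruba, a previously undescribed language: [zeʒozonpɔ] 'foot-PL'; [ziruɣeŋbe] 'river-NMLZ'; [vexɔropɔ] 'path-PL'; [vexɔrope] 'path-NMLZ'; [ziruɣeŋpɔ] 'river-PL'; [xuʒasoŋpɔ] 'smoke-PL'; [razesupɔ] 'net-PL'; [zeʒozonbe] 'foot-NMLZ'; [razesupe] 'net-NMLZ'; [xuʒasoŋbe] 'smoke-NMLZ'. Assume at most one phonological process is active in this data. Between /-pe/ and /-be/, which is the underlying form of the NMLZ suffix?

/-be/

The NMLZ suffix surfaces as [-be] and [-pe], depending on the final segment of the stem.
The PL suffix, which begins with [p], is invariant after every stem; so [p] is not altered by any rule here.
The NMLZ suffix is therefore /-be/ underlyingly, with post-vocalic devoicing: voiced stops become voiceless after a vowel.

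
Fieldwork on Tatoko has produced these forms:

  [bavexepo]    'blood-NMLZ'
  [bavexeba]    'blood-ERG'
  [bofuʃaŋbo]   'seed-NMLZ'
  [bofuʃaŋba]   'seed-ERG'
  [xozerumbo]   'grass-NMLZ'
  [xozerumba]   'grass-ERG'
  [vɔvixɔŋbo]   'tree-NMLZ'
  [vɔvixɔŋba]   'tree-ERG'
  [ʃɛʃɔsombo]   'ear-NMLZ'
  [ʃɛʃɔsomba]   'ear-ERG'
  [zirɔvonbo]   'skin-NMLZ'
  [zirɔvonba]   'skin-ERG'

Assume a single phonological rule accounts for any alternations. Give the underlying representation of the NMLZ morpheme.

/-po/

The NMLZ suffix surfaces as [-bo] and [-po], depending on the final segment of the stem.
By contrast the ERG suffix keeps its initial [b] throughout — that segment must be underlying.
So the underlying form is /-po/, and voiceless stops become voiced after a nasal.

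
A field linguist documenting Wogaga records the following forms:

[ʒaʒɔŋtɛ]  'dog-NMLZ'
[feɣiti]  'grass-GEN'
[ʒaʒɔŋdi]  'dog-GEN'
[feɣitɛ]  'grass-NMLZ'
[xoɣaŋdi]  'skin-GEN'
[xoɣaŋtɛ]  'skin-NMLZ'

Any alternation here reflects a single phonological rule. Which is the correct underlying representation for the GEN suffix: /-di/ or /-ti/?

The GEN suffix surfaces as [-di] and [-ti], depending on the final segment of the stem.
The NMLZ suffix, which begins with [t], is invariant after every stem; so [t] is not altered by any rule here.
So the underlying form is /-di/, and voiced stops become voiceless after a vowel.

/-di/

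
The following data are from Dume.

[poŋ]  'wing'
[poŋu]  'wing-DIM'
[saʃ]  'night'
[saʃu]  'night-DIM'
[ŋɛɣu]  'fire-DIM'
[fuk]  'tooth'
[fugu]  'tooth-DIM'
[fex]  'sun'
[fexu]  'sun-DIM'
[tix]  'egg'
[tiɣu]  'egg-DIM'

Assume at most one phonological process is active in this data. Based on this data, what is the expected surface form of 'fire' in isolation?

'egg' shows [x] ~ [ɣ] at the end of the stem ([tix] vs [tiɣu]).
If /x/ were underlying and a rule turned it into [ɣ] before the DIM suffix, 'sun' would also alternate; but it has [x] in both [fex] and [fexu].
The alternation reflects word-final obstruent devoicing: voiced obstruents become voiceless word-finally. /ɣ/ is underlying.
The one attested form of 'fire', [ŋɛɣu], shows underlying /ŋɛɣ/. Applying the same rule word-finally gives [ŋɛx].

[ŋɛx]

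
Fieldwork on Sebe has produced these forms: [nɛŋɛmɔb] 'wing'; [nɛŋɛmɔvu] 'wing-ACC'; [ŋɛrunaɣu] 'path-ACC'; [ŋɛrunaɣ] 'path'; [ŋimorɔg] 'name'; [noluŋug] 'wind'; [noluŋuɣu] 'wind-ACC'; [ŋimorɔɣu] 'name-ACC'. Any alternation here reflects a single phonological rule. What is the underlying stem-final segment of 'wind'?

The root 'wind' surfaces as [noluŋug] and [noluŋuɣu], with a stem-final [g] ~ [ɣ] alternation.
Compare 'path', with invariant [ɣ] in [ŋɛrunaɣ] and [ŋɛrunaɣu]: an analysis with underlying /ɣ/ and a rule producing [g] in isolation would wrongly predict alternation here too.
The underlying segment must be /g/; voiced stops become fricatives between vowels, yielding [ɣ] there.

/g/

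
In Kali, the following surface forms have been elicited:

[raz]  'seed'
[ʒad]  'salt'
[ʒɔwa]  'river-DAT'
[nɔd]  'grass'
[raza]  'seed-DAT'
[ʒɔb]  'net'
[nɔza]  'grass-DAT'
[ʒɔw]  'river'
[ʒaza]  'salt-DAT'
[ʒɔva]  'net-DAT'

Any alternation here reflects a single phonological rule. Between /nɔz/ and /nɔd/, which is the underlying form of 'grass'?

'grass' shows [d] ~ [z] at the end of the stem ([nɔd] vs [nɔza]).
But 'seed' keeps [z] in both environments ([raz], [raza]), so there is no rule changing /z/ to [d] in isolation.
Therefore /d/ is basic and [z] is derived by intervocalic spirantization (voiced stops become fricatives between vowels).

/nɔd/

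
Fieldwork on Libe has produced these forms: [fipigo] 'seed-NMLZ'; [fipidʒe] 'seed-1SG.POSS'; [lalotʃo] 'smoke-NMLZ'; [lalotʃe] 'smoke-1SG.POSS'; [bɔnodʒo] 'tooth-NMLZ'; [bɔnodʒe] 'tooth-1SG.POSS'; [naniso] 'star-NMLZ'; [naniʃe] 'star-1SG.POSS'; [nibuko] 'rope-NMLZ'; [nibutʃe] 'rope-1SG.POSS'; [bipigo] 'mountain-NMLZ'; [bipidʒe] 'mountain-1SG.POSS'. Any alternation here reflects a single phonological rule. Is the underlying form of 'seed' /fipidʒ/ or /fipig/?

/fipig/

The root 'seed' surfaces as [fipigo] and [fipidʒe], with a stem-final [g] ~ [dʒ] alternation.
If /dʒ/ were underlying and a rule turned it into [g] before the NMLZ suffix, 'tooth' would also alternate; but it has [dʒ] in both [bɔnodʒo] and [bɔnodʒe].
The underlying segment must be /g/; /k/, /g/ and /s/ become palato-alveolar [tʃ], [dʒ] and [ʃ] before a front vowel, yielding [dʒ] there.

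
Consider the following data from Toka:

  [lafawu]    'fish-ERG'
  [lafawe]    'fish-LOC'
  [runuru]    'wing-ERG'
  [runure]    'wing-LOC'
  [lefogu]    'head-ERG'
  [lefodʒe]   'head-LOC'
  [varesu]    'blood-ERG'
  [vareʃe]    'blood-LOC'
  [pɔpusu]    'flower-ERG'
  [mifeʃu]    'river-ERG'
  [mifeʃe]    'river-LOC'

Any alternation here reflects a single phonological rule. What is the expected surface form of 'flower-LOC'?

The root 'blood' surfaces as [varesu] and [vareʃe], with a stem-final [s] ~ [ʃ] alternation.
The stem 'river' ([mifeʃu], [mifeʃe]) shows [ʃ] unchanged in both environments, so [ʃ] cannot be basic with [s] derived before the ERG suffix.
The alternation reflects palatalization before a front vowel: /g/ and /s/ become palato-alveolar [dʒ] and [ʃ] before a front vowel. /s/ is underlying.
From [pɔpusu] the stem 'flower' is /pɔpus/; before a front vowel this yields [pɔpuʃe].

[pɔpuʃe]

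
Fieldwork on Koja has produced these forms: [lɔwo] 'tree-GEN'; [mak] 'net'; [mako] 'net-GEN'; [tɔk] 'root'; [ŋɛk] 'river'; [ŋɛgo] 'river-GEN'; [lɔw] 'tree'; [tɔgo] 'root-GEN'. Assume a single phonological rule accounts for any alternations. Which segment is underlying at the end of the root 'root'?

/g/

The root 'root' surfaces as [tɔgo] and [tɔk], with a stem-final [g] ~ [k] alternation.
If /k/ were underlying and a rule turned it into [g] before the GEN suffix, 'net' would also alternate; but it has [k] in both [mako] and [mak].
The alternation reflects word-final obstruent devoicing: voiced obstruents become voiceless word-finally. /g/ is underlying.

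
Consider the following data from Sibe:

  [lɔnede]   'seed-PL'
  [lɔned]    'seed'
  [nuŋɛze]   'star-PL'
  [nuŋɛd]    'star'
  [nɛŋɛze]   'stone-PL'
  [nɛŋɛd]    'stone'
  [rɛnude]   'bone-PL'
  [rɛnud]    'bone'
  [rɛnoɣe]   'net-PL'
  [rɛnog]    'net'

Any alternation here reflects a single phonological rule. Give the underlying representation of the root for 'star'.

/nuŋɛz/

The root 'star' surfaces as [nuŋɛze] and [nuŋɛd], with a stem-final [z] ~ [d] alternation.
The stem 'bone' ([rɛnude], [rɛnud]) shows [d] unchanged in both environments, so [d] cannot be basic with [z] derived before the PL suffix.
The alternation reflects word-final hardening: voiced fricatives become stops word-finally. /z/ is underlying.
The underlying form of 'star' is therefore /nuŋɛz/.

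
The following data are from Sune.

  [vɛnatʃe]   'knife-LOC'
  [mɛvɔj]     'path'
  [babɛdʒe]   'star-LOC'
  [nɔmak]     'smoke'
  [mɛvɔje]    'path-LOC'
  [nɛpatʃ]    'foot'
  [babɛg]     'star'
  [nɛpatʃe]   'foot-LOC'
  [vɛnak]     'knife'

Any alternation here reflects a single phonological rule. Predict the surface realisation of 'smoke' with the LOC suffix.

[nɔmatʃe]

'knife' shows [tʃ] ~ [k] at the end of the stem ([vɛnatʃe] vs [vɛnak]).
Compare 'foot', with invariant [tʃ] in [nɛpatʃe] and [nɛpatʃ]: an analysis with underlying /tʃ/ and a rule producing [k] in isolation would wrongly predict alternation here too.
Therefore /k/ is basic and [tʃ] is derived by palatalization before a front vowel (/k/ and /g/ become palato-alveolar [tʃ] and [dʒ] before a front vowel).
The one attested form of 'smoke', [nɔmak], shows underlying /nɔmak/. Applying the same rule before a front vowel gives [nɔmatʃe].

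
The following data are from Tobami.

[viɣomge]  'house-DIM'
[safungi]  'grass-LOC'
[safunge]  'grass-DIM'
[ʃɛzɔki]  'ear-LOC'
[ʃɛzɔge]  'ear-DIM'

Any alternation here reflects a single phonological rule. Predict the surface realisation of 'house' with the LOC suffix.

The LOC morpheme has two allomorphs, [-gi] and [-ki].
The DIM suffix, which begins with [g], is invariant after every stem; so [g] is not altered by any rule here.
So the underlying form is /-ki/, and voiceless stops become voiced after a nasal.
After 'house', which ends in a nasal, the suffix surfaces as [-gi], giving [viɣomgi].

[viɣomgi]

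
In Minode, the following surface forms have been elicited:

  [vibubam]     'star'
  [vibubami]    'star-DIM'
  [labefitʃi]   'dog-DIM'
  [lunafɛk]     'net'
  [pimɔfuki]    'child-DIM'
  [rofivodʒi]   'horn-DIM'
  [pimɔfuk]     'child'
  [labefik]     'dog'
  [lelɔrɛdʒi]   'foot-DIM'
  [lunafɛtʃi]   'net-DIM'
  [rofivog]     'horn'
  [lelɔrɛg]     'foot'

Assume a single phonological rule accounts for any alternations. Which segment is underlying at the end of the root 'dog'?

The root 'dog' surfaces as [labefitʃi] and [labefik], with a stem-final [tʃ] ~ [k] alternation.
If /k/ were underlying and a rule turned it into [tʃ] before the DIM suffix, 'child' would also alternate; but it has [k] in both [pimɔfuki] and [pimɔfuk].
The underlying segment must be /tʃ/; palato-alveolar /tʃ/ and /dʒ/ become [k] and [g] when no front vowel follows, yielding [k] there.

/tʃ/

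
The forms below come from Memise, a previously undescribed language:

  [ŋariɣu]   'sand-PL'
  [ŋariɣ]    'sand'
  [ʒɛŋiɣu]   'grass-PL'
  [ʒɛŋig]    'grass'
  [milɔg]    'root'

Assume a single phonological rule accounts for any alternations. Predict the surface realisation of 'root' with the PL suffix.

[milɔɣu]

In [ʒɛŋiɣu] and [ʒɛŋig] the final segment of 'grass' alternates: [ɣ] ~ [g].
The stem 'sand' ([ŋariɣu], [ŋariɣ]) shows [ɣ] unchanged in both environments, so [ɣ] cannot be basic with [g] derived in isolation.
The alternation reflects intervocalic spirantization: voiced stops become fricatives between vowels. /g/ is underlying.
The one attested form of 'root', [milɔg], shows underlying /milɔg/. Applying the same rule between vowels gives [milɔɣu].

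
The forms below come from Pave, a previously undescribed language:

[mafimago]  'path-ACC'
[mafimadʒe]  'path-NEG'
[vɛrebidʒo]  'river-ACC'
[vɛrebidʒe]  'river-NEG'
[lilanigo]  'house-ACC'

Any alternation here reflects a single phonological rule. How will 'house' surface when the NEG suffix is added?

[lilanidʒe]

'path' shows [g] ~ [dʒ] at the end of the stem ([mafimago] vs [mafimadʒe]).
If /dʒ/ were underlying and a rule turned it into [g] before the ACC suffix, 'river' would also alternate; but it has [dʒ] in both [vɛrebidʒo] and [vɛrebidʒe].
The alternation reflects palatalization before a front vowel: /g/ becomes palato-alveolar [dʒ] before a front vowel. /g/ is underlying.
The one attested form of 'house', [lilanigo], shows underlying /lilanig/. Applying the same rule before a front vowel gives [lilanidʒe].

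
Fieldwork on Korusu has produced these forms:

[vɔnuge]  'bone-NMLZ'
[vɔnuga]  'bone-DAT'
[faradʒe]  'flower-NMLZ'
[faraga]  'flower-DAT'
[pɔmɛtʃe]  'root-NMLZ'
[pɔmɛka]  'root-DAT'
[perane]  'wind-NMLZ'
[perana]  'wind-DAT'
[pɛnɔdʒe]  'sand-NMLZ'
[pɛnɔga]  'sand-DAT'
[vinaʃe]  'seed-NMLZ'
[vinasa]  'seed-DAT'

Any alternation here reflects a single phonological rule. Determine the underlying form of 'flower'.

/faradʒ/

The root 'flower' surfaces as [faradʒe] and [faraga], with a stem-final [dʒ] ~ [g] alternation.
If /g/ were underlying and a rule turned it into [dʒ] before the NMLZ suffix, 'bone' would also alternate; but it has [g] in both [vɔnuge] and [vɔnuga].
Therefore /dʒ/ is basic and [g] is derived by depalatalization (palato-alveolar /tʃ/, /dʒ/ and /ʃ/ become [k], [g] and [s] when no front vowel follows).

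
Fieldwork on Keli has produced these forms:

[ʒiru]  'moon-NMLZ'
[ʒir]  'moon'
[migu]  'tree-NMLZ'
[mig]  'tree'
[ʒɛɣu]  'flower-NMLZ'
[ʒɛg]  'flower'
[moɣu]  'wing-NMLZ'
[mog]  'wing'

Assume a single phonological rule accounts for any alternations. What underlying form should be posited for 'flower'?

The stem for 'flower' ends in [ɣ] in [ʒɛɣu] but [g] in [ʒɛg].
But 'tree' keeps [g] in both environments ([migu], [mig]), so there is no rule changing /g/ to [ɣ] before the NMLZ suffix.
The alternation reflects word-final hardening: voiced fricatives become stops word-finally. /ɣ/ is underlying.
So 'flower' = /ʒɛɣ/.

/ʒɛɣ/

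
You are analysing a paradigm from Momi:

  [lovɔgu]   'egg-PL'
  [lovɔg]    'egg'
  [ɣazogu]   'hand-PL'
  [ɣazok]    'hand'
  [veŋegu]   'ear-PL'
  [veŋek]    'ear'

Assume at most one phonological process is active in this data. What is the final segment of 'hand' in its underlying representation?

In [ɣazogu] and [ɣazok] the final segment of 'hand' alternates: [g] ~ [k].
But 'egg' keeps [g] in both environments ([lovɔgu], [lovɔg]), so there is no rule changing /g/ to [k] in isolation.
The underlying segment must be /k/; voiceless stops become voiced between vowels, yielding [g] there.

/k/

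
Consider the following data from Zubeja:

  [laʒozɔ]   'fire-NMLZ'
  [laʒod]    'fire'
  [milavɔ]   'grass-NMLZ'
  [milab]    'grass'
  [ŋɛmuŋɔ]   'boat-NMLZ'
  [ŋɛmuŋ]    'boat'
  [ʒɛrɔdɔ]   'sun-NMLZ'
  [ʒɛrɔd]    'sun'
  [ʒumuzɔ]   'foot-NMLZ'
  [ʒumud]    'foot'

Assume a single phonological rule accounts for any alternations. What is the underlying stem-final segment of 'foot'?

/z/

The root 'foot' surfaces as [ʒumuzɔ] and [ʒumud], with a stem-final [z] ~ [d] alternation.
But 'sun' keeps [d] in both environments ([ʒɛrɔdɔ], [ʒɛrɔd]), so there is no rule changing /d/ to [z] before the NMLZ suffix.
The underlying segment must be /z/; voiced fricatives become stops word-finally, yielding [d] there.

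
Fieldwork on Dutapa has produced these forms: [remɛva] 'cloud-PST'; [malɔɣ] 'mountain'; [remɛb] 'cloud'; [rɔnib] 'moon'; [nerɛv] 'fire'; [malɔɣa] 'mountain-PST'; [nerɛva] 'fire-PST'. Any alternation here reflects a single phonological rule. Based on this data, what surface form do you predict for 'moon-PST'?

[rɔniva]

'cloud' shows [b] ~ [v] at the end of the stem ([remɛb] vs [remɛva]).
If /v/ were underlying and a rule turned it into [b] in isolation, 'fire' would also alternate; but it has [v] in both [nerɛv] and [nerɛva].
The alternation reflects intervocalic spirantization: voiced stops become fricatives between vowels. /b/ is underlying.
From [rɔnib] the stem 'moon' is /rɔnib/; between vowels this yields [rɔniva].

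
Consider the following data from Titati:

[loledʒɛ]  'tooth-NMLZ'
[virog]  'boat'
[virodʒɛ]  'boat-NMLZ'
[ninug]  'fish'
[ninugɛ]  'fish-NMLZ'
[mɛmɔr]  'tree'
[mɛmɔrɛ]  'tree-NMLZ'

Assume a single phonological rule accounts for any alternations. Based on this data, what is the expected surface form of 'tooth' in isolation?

[loleg]

The root 'boat' surfaces as [virog] and [virodʒɛ], with a stem-final [g] ~ [dʒ] alternation.
The stem 'fish' ([ninug], [ninugɛ]) shows [g] unchanged in both environments, so [g] cannot be basic with [dʒ] derived before the NMLZ suffix.
The underlying segment must be /dʒ/; palato-alveolar /dʒ/ becomes [g] when no front vowel follows, yielding [g] there.
From [loledʒɛ] the stem 'tooth' is /loledʒ/; when no front vowel follows this yields [loleg].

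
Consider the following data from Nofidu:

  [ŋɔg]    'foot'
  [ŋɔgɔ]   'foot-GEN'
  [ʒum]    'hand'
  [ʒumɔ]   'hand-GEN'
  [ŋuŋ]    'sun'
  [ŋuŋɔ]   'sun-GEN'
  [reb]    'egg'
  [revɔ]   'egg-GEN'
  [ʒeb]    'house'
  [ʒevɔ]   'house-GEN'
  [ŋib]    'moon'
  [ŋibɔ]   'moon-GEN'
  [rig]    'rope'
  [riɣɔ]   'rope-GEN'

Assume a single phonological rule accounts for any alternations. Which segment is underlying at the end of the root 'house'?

In [ʒeb] and [ʒevɔ] the final segment of 'house' alternates: [b] ~ [v].
But 'moon' keeps [b] in both environments ([ŋib], [ŋibɔ]), so there is no rule changing /b/ to [v] before the GEN suffix.
So /v/ is underlying, and a rule of word-final hardening — voiced fricatives become stops word-finally — gives [b].

/v/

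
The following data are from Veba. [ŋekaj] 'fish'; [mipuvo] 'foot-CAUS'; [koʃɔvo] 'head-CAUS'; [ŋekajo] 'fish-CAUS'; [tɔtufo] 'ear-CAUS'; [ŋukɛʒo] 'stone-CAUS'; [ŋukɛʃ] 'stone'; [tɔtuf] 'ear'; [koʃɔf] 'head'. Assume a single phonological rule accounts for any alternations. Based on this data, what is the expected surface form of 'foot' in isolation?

[mipuf]

'head' shows [f] ~ [v] at the end of the stem ([koʃɔf] vs [koʃɔvo]).
If /f/ were underlying and a rule turned it into [v] before the CAUS suffix, 'ear' would also alternate; but it has [f] in both [tɔtuf] and [tɔtufo].
The alternation reflects word-final obstruent devoicing: voiced obstruents become voiceless word-finally. /v/ is underlying.
The one attested form of 'foot', [mipuvo], shows underlying /mipuv/. Applying the same rule word-finally gives [mipuf].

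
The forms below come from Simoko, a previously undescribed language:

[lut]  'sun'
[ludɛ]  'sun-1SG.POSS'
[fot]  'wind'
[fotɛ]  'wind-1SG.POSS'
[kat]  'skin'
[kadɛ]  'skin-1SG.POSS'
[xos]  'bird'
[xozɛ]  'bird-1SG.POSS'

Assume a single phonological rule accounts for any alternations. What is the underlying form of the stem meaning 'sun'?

/lud/

The stem for 'sun' ends in [t] in [lut] but [d] in [ludɛ].
But 'wind' keeps [t] in both environments ([fot], [fotɛ]), so there is no rule changing /t/ to [d] before the 1SG.POSS suffix.
So /d/ is underlying, and a rule of word-final obstruent devoicing — voiced obstruents become voiceless word-finally — gives [t].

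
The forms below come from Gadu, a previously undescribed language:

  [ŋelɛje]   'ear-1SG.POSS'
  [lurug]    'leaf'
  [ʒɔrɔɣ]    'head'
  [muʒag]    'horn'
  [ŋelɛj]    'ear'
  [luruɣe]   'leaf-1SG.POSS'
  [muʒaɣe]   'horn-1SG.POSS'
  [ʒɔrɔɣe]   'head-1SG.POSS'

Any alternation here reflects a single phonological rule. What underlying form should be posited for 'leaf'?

'leaf' shows [g] ~ [ɣ] at the end of the stem ([lurug] vs [luruɣe]).
If /ɣ/ were underlying and a rule turned it into [g] in isolation, 'head' would also alternate; but it has [ɣ] in both [ʒɔrɔɣ] and [ʒɔrɔɣe].
The underlying segment must be /g/; voiced stops become fricatives between vowels, yielding [ɣ] there.

/lurug/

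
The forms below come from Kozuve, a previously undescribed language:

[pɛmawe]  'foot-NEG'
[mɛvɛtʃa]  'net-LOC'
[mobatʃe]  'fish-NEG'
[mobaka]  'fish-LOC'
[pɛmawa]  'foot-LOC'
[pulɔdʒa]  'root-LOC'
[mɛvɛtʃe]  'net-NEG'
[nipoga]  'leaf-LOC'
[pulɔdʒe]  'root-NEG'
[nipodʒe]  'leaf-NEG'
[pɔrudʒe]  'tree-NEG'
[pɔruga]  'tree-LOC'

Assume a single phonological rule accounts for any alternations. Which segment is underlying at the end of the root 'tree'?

/g/

'tree' shows [dʒ] ~ [g] at the end of the stem ([pɔrudʒe] vs [pɔruga]).
Compare 'root', with invariant [dʒ] in [pulɔdʒe] and [pulɔdʒa]: an analysis with underlying /dʒ/ and a rule producing [g] before the LOC suffix would wrongly predict alternation here too.
The underlying segment must be /g/; /k/ and /g/ become palato-alveolar [tʃ] and [dʒ] before a front vowel, yielding [dʒ] there.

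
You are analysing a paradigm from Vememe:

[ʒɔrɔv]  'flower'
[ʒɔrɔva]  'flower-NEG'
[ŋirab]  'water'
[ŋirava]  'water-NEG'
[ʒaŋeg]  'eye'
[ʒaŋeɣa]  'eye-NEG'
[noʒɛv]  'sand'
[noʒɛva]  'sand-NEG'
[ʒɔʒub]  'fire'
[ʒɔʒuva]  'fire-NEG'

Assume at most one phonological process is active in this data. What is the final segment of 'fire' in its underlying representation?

/b/

The stem for 'fire' ends in [b] in [ʒɔʒub] but [v] in [ʒɔʒuva].
The stem 'flower' ([ʒɔrɔv], [ʒɔrɔva]) shows [v] unchanged in both environments, so [v] cannot be basic with [b] derived in isolation.
The alternation reflects intervocalic spirantization: voiced stops become fricatives between vowels. /b/ is underlying.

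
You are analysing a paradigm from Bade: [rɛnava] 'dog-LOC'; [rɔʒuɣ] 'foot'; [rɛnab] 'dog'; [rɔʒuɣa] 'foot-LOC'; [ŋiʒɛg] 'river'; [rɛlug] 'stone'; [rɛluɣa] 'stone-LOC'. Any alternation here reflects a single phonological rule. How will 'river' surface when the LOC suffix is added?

The root 'stone' surfaces as [rɛluɣa] and [rɛlug], with a stem-final [ɣ] ~ [g] alternation.
If /ɣ/ were underlying and a rule turned it into [g] in isolation, 'foot' would also alternate; but it has [ɣ] in both [rɔʒuɣa] and [rɔʒuɣ].
Therefore /g/ is basic and [ɣ] is derived by intervocalic spirantization (voiced stops become fricatives between vowels).
From [ŋiʒɛg] the stem 'river' is /ŋiʒɛg/; between vowels this yields [ŋiʒɛɣa].

[ŋiʒɛɣa]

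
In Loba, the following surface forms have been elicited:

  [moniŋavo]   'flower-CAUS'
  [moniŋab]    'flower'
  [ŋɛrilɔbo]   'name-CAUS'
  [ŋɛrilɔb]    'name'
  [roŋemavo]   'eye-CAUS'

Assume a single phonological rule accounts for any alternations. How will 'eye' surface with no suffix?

[roŋemab]

The root 'flower' surfaces as [moniŋavo] and [moniŋab], with a stem-final [v] ~ [b] alternation.
The stem 'name' ([ŋɛrilɔbo], [ŋɛrilɔb]) shows [b] unchanged in both environments, so [b] cannot be basic with [v] derived before the CAUS suffix.
So /v/ is underlying, and a rule of word-final hardening — voiced fricatives become stops word-finally — gives [b].
The one attested form of 'eye', [roŋemavo], shows underlying /roŋemav/. Applying the same rule word-finally gives [roŋemab].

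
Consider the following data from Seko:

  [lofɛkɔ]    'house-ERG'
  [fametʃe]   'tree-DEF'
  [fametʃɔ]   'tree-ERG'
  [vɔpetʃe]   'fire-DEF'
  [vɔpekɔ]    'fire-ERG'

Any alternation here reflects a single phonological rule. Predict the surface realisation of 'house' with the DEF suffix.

[lofɛtʃe]

'fire' shows [tʃ] ~ [k] at the end of the stem ([vɔpetʃe] vs [vɔpekɔ]).
The stem 'tree' ([fametʃe], [fametʃɔ]) shows [tʃ] unchanged in both environments, so [tʃ] cannot be basic with [k] derived before the ERG suffix.
The alternation reflects palatalization before a front vowel: /k/ becomes palato-alveolar [tʃ] before a front vowel. /k/ is underlying.
From [lofɛkɔ] the stem 'house' is /lofɛk/; before a front vowel this yields [lofɛtʃe].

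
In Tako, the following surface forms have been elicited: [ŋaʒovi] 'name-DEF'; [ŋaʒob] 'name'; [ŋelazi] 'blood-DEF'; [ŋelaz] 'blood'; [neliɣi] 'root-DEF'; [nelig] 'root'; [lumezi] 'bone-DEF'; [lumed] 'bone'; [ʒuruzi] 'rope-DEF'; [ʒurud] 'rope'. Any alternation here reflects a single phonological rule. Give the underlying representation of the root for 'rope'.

The root 'rope' surfaces as [ʒuruzi] and [ʒurud], with a stem-final [z] ~ [d] alternation.
Compare 'blood', with invariant [z] in [ŋelazi] and [ŋelaz]: an analysis with underlying /z/ and a rule producing [d] in isolation would wrongly predict alternation here too.
Therefore /d/ is basic and [z] is derived by intervocalic spirantization (voiced stops become fricatives between vowels).

/ʒurud/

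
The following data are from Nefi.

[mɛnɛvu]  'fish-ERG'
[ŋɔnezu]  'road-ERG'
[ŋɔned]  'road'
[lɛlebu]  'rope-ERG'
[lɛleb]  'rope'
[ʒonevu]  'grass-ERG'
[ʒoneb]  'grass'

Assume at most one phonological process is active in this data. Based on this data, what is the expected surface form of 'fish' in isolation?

The stem for 'grass' ends in [v] in [ʒonevu] but [b] in [ʒoneb].
Compare 'rope', with invariant [b] in [lɛlebu] and [lɛleb]: an analysis with underlying /b/ and a rule producing [v] before the ERG suffix would wrongly predict alternation here too.
So /v/ is underlying, and a rule of word-final hardening — voiced fricatives become stops word-finally — gives [b].
The one attested form of 'fish', [mɛnɛvu], shows underlying /mɛnɛv/. Applying the same rule word-finally gives [mɛnɛb].

[mɛnɛb]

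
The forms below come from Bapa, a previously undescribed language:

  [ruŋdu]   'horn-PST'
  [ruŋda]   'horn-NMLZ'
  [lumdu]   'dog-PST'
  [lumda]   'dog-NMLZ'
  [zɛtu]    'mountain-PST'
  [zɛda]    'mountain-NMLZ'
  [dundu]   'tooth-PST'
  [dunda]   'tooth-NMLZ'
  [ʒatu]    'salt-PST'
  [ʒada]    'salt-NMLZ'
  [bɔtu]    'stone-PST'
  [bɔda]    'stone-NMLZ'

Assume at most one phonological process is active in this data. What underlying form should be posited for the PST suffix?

The PST suffix surfaces as [-du] and [-tu], depending on the final segment of the stem.
By contrast the NMLZ suffix keeps its initial [d] throughout — that segment must be underlying.
The PST suffix is therefore /-tu/ underlyingly, with post-nasal voicing: voiceless stops become voiced after a nasal.

/-tu/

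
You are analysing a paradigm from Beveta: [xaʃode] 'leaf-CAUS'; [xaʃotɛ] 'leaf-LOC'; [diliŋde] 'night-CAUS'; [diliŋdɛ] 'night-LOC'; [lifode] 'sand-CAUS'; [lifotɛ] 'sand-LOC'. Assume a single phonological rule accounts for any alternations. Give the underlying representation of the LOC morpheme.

/-tɛ/

The LOC morpheme has two allomorphs, [-dɛ] and [-tɛ].
By contrast the CAUS suffix keeps its initial [d] throughout — that segment must be underlying.
The LOC suffix is therefore /-tɛ/ underlyingly, with post-nasal voicing: voiceless stops become voiced after a nasal.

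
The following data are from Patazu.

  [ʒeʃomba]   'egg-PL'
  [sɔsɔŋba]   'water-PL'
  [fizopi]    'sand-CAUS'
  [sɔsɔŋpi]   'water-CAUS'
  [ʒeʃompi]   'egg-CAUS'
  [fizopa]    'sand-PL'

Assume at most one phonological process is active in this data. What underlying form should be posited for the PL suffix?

/-ba/

The PL suffix surfaces as [-ba] and [-pa], depending on the final segment of the stem.
The CAUS suffix, which begins with [p], is invariant after every stem; so [p] is not altered by any rule here.
The PL suffix is therefore /-ba/ underlyingly, with post-vocalic devoicing: voiced stops become voiceless after a vowel.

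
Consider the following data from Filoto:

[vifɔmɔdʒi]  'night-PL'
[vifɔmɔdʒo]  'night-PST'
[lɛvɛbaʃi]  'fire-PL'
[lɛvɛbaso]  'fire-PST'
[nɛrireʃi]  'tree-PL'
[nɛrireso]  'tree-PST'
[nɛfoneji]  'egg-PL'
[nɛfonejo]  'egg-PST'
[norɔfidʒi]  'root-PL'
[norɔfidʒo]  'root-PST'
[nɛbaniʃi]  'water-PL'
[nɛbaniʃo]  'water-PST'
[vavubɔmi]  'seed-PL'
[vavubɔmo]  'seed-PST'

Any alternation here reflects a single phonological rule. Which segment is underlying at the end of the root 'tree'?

The stem for 'tree' ends in [ʃ] in [nɛrireʃi] but [s] in [nɛrireso].
If /ʃ/ were underlying and a rule turned it into [s] before the PST suffix, 'water' would also alternate; but it has [ʃ] in both [nɛbaniʃi] and [nɛbaniʃo].
The alternation reflects palatalization before a front vowel: /s/ becomes palato-alveolar [ʃ] before a front vowel. /s/ is underlying.

/s/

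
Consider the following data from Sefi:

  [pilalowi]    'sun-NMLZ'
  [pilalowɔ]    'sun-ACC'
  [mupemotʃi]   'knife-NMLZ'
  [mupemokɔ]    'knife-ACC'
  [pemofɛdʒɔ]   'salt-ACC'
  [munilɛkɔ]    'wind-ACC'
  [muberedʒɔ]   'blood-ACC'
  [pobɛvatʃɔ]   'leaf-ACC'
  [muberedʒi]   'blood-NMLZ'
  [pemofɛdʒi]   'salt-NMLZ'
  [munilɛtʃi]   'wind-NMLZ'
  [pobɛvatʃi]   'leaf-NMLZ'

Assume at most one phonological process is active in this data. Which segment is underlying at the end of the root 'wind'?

/k/

The root 'wind' surfaces as [munilɛkɔ] and [munilɛtʃi], with a stem-final [k] ~ [tʃ] alternation.
But 'leaf' keeps [tʃ] in both environments ([pobɛvatʃɔ], [pobɛvatʃi]), so there is no rule changing /tʃ/ to [k] before the ACC suffix.
The alternation reflects palatalization before a front vowel: /k/ becomes palato-alveolar [tʃ] before a front vowel. /k/ is underlying.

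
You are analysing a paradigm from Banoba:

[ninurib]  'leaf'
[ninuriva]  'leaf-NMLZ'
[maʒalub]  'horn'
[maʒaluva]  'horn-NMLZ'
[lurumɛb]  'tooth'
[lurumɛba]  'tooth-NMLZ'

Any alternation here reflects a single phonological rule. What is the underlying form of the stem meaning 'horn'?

/maʒaluv/

'horn' shows [b] ~ [v] at the end of the stem ([maʒalub] vs [maʒaluva]).
But 'tooth' keeps [b] in both environments ([lurumɛb], [lurumɛba]), so there is no rule changing /b/ to [v] before the NMLZ suffix.
The alternation reflects word-final hardening: voiced fricatives become stops word-finally. /v/ is underlying.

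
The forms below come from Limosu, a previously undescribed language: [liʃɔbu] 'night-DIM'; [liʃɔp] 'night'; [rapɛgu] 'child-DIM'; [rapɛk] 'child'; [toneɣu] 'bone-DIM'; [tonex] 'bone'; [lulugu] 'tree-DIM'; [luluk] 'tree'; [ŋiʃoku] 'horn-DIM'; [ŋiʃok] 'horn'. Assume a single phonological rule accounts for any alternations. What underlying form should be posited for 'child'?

The root 'child' surfaces as [rapɛgu] and [rapɛk], with a stem-final [g] ~ [k] alternation.
If /k/ were underlying and a rule turned it into [g] before the DIM suffix, 'horn' would also alternate; but it has [k] in both [ŋiʃoku] and [ŋiʃok].
Therefore /g/ is basic and [k] is derived by word-final obstruent devoicing (voiced obstruents become voiceless word-finally).
The underlying form of 'child' is therefore /rapɛg/.

/rapɛg/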